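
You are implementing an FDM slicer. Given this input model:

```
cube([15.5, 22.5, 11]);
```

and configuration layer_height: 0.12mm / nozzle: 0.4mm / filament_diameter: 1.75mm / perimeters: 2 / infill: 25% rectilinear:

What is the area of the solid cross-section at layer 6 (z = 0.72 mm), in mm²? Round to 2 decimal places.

At z = 0.72 mm: the 15.5×22.5 cube contributes its full rectangle (area 348.75 mm²). Overall, the cross-section is a single solid region. Net area = 348.75 mm².

348.75 mm²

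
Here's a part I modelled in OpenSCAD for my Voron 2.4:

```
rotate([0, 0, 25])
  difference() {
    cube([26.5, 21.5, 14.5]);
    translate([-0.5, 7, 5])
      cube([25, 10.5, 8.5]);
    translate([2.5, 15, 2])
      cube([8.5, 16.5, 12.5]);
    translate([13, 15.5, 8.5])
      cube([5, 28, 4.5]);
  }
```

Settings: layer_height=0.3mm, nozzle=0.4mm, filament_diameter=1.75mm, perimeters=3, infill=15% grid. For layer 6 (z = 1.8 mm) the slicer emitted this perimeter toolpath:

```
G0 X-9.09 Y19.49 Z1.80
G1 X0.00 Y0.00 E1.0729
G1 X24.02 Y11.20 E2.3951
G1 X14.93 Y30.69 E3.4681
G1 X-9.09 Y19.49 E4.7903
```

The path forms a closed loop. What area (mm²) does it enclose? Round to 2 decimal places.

Apply the shoelace formula to the sequence of (X, Y) vertices; enclosed area = 569.96 mm².

569.96 mm²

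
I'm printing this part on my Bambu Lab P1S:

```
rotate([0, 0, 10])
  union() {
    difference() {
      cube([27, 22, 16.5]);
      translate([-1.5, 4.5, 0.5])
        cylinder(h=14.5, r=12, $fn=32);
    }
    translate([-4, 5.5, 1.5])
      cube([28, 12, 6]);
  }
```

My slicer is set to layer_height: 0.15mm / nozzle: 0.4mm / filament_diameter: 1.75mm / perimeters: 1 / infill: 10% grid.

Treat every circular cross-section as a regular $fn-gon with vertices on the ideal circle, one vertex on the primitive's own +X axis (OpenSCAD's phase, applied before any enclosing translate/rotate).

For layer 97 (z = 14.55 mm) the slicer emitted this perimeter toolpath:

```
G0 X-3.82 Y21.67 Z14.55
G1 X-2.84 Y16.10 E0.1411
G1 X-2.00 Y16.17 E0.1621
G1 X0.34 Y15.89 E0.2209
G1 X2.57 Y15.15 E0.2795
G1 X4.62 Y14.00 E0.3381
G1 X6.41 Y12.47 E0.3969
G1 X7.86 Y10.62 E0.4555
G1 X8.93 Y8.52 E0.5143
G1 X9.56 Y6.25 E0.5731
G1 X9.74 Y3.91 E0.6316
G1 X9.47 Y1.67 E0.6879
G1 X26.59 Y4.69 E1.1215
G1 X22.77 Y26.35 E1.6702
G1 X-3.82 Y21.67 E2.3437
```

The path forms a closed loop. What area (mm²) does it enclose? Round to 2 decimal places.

453.73 mm²

Apply the shoelace formula to the sequence of (X, Y) vertices; enclosed area = 453.73 mm².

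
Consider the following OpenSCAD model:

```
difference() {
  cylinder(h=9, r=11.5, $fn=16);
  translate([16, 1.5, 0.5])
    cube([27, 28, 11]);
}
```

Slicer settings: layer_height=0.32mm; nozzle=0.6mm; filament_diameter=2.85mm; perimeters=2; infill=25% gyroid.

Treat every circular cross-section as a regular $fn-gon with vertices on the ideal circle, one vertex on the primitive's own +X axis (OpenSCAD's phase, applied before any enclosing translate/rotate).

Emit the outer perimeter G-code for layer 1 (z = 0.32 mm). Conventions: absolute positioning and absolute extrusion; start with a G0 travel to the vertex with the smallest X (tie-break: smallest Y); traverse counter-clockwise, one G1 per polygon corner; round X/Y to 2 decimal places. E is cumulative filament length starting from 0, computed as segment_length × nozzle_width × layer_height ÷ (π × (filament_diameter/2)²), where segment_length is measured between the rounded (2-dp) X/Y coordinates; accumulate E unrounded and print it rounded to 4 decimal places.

G0 X-11.50 Y0.00 Z0.32
G1 X-10.62 Y-4.40 E0.1350
G1 X-8.13 Y-8.13 E0.2700
G1 X-4.40 Y-10.62 E0.4050
G1 X0.00 Y-11.50 E0.5401
G1 X4.40 Y-10.62 E0.6751
G1 X8.13 Y-8.13 E0.8101
G1 X10.62 Y-4.40 E0.9451
G1 X11.50 Y0.00 E1.0801
G1 X10.62 Y4.40 E1.2152
G1 X8.13 Y8.13 E1.3501
G1 X4.40 Y10.62 E1.4851
G1 X0.00 Y11.50 E1.6202
G1 X-4.40 Y10.62 E1.7552
G1 X-8.13 Y8.13 E1.8902
G1 X-10.62 Y4.40 E2.0252
G1 X-11.50 Y0.00 E2.1602

At z = 0.32 mm: the cylinder: section is a regular 16-gon, circumradius r=11.5; the cube at (16, 1.5) does not reach this height (z outside [0.5, 11.5]); Taking the first minus the rest: none of the subtracted shapes is present at this height, so the r=11.5 cylinder is unchanged — 1 connected region. The outline is a single polygon with 16 vertices. Extrusion per mm of travel: 0.6 × 0.32 / (π × 1.425²) = 0.030097. Accumulating E over each segment gives final E = 2.1602.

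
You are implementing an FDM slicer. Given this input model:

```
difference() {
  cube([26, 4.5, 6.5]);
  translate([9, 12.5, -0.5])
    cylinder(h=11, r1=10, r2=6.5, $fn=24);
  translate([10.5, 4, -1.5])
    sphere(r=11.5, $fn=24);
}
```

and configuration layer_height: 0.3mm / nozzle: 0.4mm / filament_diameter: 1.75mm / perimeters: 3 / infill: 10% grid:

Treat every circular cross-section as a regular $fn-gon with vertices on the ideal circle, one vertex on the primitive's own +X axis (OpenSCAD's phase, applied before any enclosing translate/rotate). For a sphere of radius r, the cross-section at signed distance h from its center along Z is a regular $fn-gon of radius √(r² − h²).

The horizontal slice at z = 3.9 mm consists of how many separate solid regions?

At z = 3.9 mm: the 26×4.5 cube contributes its full rectangle; the cone at (9, 12.5) (r1=10→r2=6.5) has section circumradius 8.600 here — a regular 24-gon; the sphere at (10.5, 4): section is a regular 24-gon, circumradius = √(r²−h²) = √(11.5²−5.4²) = 10.153; Subtracting the remaining from the first: starting from the 26×4.5 cube, the cone at (9, 12.5) partially overlaps it — only the 2.25 mm² overlap (of its 229.71 mm²) is removed, clipping the outline; the r=11.5 sphere at (10.5, 4) partially overlaps it — only the 86.46 mm² overlap (of its 320.18 mm²) is removed, clipping the outline — 2 connected regions. The result has 2 disconnected regions.

2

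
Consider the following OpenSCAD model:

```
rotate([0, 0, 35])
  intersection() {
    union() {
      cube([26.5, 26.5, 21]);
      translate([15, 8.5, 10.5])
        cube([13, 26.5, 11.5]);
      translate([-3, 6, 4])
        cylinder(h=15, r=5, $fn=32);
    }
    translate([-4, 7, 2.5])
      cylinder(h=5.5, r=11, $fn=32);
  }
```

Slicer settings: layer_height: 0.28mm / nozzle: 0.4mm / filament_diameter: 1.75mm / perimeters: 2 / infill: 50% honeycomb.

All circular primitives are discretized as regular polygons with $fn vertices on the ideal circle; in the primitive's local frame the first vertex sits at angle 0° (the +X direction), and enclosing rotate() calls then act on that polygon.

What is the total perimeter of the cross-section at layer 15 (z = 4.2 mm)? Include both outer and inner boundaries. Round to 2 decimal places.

At z = 4.2 mm: the cube (footprint 26.5×26.5) is included at this height (perimeter 106.00 mm); the cube at (15, 8.5) is absent (z outside [10.5, 22]); the r=5 cylinder at (-3, 6) contributes a regular 32-gon of circumradius 5 (perimeter = 2·32·5.000·sin(180°/32) = 31.37 mm); Merging all regions: the regions partially overlap (shared area 11.03 mm²), so the edge portions inside another operand are dropped and the merged outline is re-measured after clipping — boundary = 120.19 mm; the cylinder at (-4, 7): section is a regular 32-gon, circumradius r=11 (perimeter = 2·32·11.000·sin(180°/32) = 69.00 mm); After intersecting: the r=11 cylinder at (-4, 7) partially overlaps that combined region; clipping to the common part keeps 161.73 mm² — boundary = 56.61 mm; (whole slice rotated 35° about Z — lengths, areas and connectivity unchanged). Overall, the cross-section is a single solid region. Total boundary length (outer) = 56.61 mm.

56.61 mm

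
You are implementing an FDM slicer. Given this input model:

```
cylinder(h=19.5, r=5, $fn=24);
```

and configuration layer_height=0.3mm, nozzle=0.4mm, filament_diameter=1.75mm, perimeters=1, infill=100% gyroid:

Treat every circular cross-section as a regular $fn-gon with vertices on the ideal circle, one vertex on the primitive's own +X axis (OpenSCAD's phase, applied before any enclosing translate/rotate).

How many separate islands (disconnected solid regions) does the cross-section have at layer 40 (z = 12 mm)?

1

At z = 12 mm: the cylinder: section is a regular 24-gon, circumradius r=5. Overall, the cross-section is a single solid region. Island count = 1.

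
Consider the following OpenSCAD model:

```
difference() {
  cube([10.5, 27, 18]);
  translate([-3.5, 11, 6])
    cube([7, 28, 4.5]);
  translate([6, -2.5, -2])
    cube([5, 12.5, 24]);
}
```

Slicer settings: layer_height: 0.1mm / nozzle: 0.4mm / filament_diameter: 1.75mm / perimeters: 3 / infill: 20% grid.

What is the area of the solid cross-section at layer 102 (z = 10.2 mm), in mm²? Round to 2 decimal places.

At z = 10.2 mm: the 10.5×27 cube contributes its full rectangle (area 283.50 mm²); the 7×28 cube at (-3.5, 11) contributes its full rectangle (area 196.00 mm²); the 5×12.5 cube at (6, -2.5) contributes its full rectangle (area 62.50 mm²); Subtracting the remaining from the first: starting from the 10.5×27 cube (283.50 mm²), the 7×28 cube at (-3.5, 11) partially overlaps it — only the 56.00 mm² overlap (of its 196.00 mm²) is removed, clipping the outline; the 5×12.5 cube at (6, -2.5) partially overlaps it — only the 45.00 mm² overlap (of its 62.50 mm²) is removed, clipping the outline — area = 182.50 mm². Overall, the cross-section is a single solid region. Net area = 182.50 mm².

182.50 mm²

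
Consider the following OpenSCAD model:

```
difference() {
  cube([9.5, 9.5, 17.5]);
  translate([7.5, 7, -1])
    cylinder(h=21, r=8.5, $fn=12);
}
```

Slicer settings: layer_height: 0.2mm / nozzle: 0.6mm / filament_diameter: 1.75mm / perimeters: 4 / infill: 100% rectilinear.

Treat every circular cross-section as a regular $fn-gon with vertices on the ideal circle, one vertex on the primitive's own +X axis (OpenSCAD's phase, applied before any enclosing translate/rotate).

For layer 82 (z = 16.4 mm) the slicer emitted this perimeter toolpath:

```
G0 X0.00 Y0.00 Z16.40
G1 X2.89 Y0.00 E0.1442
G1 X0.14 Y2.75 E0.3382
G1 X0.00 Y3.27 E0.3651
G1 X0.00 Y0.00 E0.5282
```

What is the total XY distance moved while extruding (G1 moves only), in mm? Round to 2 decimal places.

10.59 mm

Sum the Euclidean lengths of each G1 segment: total = 10.59 mm.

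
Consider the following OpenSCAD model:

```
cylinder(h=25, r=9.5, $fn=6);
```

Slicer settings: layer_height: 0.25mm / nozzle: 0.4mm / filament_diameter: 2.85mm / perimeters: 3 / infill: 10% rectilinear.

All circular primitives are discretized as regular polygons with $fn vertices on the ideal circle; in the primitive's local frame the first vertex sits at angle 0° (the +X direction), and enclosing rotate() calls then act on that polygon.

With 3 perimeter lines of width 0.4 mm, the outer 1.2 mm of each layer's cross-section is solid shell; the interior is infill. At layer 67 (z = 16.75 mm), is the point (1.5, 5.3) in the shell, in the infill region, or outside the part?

At z = 16.75 mm: the r=9.5 cylinder contributes a regular 6-gon of circumradius 9.5. Overall, the cross-section is a single solid region. The nearest boundary edge runs (4.75, 8.23)→(-4.75, 8.23); distance from the point to it = 2.93 mm. The point is inside the cross-section and 2.93 mm from the nearest boundary — more than the 1.2 mm shell width (3 × 0.4), so it's in the infill interior.

infill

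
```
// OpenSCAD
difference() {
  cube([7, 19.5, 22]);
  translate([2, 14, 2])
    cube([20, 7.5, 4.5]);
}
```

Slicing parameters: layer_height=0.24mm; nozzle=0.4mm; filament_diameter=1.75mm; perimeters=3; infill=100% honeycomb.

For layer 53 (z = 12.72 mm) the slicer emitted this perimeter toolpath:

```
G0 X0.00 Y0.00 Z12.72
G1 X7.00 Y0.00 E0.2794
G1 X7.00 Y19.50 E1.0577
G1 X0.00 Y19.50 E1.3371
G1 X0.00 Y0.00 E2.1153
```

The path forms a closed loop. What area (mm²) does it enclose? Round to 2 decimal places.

Apply the shoelace formula to the sequence of (X, Y) vertices; enclosed area = 136.50 mm².

136.50 mm²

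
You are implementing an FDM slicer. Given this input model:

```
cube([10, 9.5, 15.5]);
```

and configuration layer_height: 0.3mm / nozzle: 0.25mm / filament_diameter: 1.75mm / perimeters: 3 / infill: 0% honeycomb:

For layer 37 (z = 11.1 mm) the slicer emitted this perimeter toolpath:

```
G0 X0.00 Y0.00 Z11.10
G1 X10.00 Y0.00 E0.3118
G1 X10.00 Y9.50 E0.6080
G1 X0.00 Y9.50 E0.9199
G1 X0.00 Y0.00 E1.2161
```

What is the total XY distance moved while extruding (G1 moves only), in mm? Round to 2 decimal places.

Sum the Euclidean lengths of each G1 segment: total = 39.00 mm.

39.00 mm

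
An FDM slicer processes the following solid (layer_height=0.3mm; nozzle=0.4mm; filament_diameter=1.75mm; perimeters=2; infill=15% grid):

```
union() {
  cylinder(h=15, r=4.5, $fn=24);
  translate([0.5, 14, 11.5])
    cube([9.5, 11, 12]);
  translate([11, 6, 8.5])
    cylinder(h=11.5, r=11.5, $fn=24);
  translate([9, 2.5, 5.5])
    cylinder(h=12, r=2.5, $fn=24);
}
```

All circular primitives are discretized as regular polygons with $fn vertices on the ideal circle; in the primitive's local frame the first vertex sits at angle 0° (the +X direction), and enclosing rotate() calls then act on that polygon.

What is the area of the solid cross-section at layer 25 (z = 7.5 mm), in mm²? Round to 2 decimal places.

At z = 7.5 mm: the r=4.5 cylinder gives a regular 24-gon of circumradius 4.5 (constant along its height) (area = (24/2)·4.500²·sin(360°/24) = 62.89 mm²); the cube at (0.5, 14) does not reach this height (z outside [11.5, 23.5]); the cylinder at (11, 6) is absent (z outside [8.5, 20]); the cylinder at (9, 2.5): section is a regular 24-gon, circumradius r=2.5 (area = (24/2)·2.500²·sin(360°/24) = 19.41 mm²); Merging all regions: the 2 present regions are separate (no shared area or edge), so areas and boundary lengths simply add and each stays a separate island — area = 82.30 mm². Overall, the cross-section has 2 separate islands. Net area = 82.30 mm².

82.30 mm²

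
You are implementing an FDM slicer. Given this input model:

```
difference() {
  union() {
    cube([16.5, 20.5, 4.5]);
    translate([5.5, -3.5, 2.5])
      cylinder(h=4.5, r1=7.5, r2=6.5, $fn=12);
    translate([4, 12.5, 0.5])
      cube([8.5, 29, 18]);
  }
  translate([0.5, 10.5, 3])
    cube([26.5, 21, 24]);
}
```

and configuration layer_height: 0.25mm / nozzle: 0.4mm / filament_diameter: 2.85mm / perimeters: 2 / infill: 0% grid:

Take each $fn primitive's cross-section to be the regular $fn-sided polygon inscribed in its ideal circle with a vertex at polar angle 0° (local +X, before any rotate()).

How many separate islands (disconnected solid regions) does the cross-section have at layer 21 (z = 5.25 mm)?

At z = 5.25 mm: the cube does not reach this height (z outside [0, 4.5]); the cone at (5.5, -3.5) contributes a regular 12-gon of circumradius 6.889 (interpolated between r1=7.5 and r2=6.5 at t=0.611); the cube at (4, 12.5) (footprint 8.5×29) is included at this height; Merging all regions: the 2 present regions are separate (no shared area or edge), so areas and boundary lengths simply add and each stays a separate island — 2 connected regions; the cube at (0.5, 10.5) (footprint 26.5×21) is included at this height; Subtracting the remaining from the first: starting from the result so far, the 26.5×21 cube at (0.5, 10.5) partially overlaps it — only the 161.50 mm² overlap (of its 556.50 mm²) is removed, clipping the outline — 2 connected regions. Overall, the cross-section has 2 separate islands. Island count = 2.

2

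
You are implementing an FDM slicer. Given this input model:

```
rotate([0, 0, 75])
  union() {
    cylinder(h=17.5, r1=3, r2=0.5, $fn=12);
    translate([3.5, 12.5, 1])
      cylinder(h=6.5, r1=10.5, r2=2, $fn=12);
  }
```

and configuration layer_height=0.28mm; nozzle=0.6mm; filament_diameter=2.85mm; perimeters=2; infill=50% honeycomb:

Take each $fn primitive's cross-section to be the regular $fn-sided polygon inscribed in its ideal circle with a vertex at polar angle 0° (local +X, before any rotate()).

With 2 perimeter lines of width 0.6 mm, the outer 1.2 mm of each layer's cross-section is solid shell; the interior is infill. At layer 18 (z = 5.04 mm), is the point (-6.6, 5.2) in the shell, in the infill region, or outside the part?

At z = 5.04 mm: the cone contributes a regular 12-gon of circumradius 2.280 (interpolated between r1=3 and r2=0.5 at t=0.288); the cone at (3.5, 12.5) (r1=10.5→r2=2) has section circumradius 5.217 here — a regular 12-gon; Combining (union): the 2 present regions are separate (no shared area or edge), so areas and boundary lengths simply add and each stays a separate island — 2 connected regions; (whole slice rotated 75° about Z — lengths, areas and connectivity unchanged). Overall, the cross-section has 2 separate islands. Undo the 75° rotation: the query point maps to (3.315, 7.721) in the un-rotated model frame. The nearest boundary edge runs (3.50, 7.28)→(0.89, 7.98); distance from the point to it = 0.37 mm. (Shell/infill is judged within the island containing the point — the largest one.) The point is inside the cross-section, 0.37 mm from the nearest boundary — within the 1.2 mm shell band (2 × 0.6).

shell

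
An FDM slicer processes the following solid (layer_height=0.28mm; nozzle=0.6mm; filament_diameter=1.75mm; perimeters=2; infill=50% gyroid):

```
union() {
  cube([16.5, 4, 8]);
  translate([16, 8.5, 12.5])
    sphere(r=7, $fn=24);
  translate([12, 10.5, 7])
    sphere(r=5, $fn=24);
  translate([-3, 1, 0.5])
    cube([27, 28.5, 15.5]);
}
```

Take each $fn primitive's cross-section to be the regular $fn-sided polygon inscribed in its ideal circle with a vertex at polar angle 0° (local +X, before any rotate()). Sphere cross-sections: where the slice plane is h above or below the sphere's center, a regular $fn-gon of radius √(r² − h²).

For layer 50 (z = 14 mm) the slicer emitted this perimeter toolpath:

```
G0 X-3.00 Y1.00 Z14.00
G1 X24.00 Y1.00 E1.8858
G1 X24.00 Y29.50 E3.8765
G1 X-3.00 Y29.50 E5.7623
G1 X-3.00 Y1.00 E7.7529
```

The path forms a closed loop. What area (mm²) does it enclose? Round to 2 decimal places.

769.50 mm²

Apply the shoelace formula to the sequence of (X, Y) vertices; enclosed area = 769.50 mm².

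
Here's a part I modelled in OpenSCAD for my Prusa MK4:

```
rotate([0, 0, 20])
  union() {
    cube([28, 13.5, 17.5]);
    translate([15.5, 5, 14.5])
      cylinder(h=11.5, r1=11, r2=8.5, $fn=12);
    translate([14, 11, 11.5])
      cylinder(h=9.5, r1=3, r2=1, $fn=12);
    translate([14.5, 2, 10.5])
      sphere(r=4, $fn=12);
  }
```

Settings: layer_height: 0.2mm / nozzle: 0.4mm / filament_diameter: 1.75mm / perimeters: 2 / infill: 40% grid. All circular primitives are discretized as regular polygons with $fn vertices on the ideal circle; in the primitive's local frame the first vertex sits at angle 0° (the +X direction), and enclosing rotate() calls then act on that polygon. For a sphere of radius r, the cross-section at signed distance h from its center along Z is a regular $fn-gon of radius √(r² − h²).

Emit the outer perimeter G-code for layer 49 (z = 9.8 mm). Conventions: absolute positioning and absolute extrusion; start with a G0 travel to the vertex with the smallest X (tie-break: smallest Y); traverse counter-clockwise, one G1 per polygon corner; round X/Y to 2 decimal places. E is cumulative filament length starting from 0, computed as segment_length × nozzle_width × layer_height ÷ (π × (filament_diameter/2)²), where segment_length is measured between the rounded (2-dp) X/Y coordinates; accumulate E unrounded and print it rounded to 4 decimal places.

G0 X-4.62 Y12.69 Z9.80
G1 X0.00 Y0.00 E0.4492
G1 X10.45 Y3.80 E0.8190
G1 X12.26 Y2.96 E0.8854
G1 X14.29 Y3.14 E0.9532
G1 X15.96 Y4.31 E1.0210
G1 X16.80 Y6.12 E1.0873
G1 X26.31 Y9.58 E1.4239
G1 X21.69 Y22.26 E1.8728
G1 X-4.62 Y12.69 E2.8040

At z = 9.8 mm: the cube is present — its section is the full 28×13.5 rectangle; the cone at (15.5, 5) does not reach this height (z outside [14.5, 26]); the cone at (14, 11) does not reach this height (z outside [11.5, 21]); the r=4 sphere at (14.5, 2) slices to a regular 12-gon of circumradius 3.938 (√(r²−h²) with h=0.7 from center); Merging all regions: the regions partially overlap (shared area 37.95 mm²), so overlapping operands fuse into one piece — 1 connected region; (whole slice rotated 20° about Z — lengths, areas and connectivity unchanged). The outline is a single polygon with 9 vertices. Extrusion per mm of travel: 0.4 × 0.2 / (π × 0.875²) = 0.033260. Accumulating E over each segment gives final E = 2.8040.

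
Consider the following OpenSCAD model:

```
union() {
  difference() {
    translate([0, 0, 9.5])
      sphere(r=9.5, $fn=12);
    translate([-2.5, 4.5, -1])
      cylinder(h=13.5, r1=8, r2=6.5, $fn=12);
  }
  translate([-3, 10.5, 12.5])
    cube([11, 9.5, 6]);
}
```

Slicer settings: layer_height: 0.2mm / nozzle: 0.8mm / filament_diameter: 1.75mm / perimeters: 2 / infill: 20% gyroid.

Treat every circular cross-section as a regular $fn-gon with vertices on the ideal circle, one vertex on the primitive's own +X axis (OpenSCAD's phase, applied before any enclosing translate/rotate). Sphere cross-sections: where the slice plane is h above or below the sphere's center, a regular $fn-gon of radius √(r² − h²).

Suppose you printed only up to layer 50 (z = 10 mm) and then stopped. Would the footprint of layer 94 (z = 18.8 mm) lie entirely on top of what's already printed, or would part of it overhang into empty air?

Compare the two slices. At z = 10: the r=9.5 sphere contributes a regular 12-gon of circumradius √(9.5²−0.5²) = 9.487 (area = (12/2)·9.487²·sin(360°/12) = 270.00 mm²); the cone at (-2.5, 4.5) (r1=8→r2=6.5) has section circumradius 6.778 here — a regular 12-gon (area = (12/2)·6.778²·sin(360°/12) = 137.81 mm²); Taking the first minus the rest: starting from the r=9.5 sphere (270.00 mm²), the cone at (-2.5, 4.5) partially overlaps it — only the 111.99 mm² overlap (of its 137.81 mm²) is removed, clipping the outline — area = 158.01 mm²; the cube at (-3, 10.5) does not reach this height (z outside [12.5, 18.5]); Merging all regions: only that combined region is present, so the union is just that shape — area = 158.01 mm². At z = 18.8: the r=9.5 sphere slices to a regular 12-gon of circumradius 1.939 (√(r²−h²) with h=9.3 from center) (area = (12/2)·1.939²·sin(360°/12) = 11.28 mm²); the cone at (-2.5, 4.5) does not reach this height (z outside [-1, 12.5]); Subtracting the remaining from the first: none of the subtracted shapes is present at this height, so the r=9.5 sphere is unchanged — area = 11.28 mm²; the cube at (-3, 10.5) is absent (z outside [12.5, 18.5]); Merging all regions: only the result so far is present, so the union is just that shape — area = 11.28 mm². Checking containment: at z = 18.8 the cross-section extends beyond the z = 10 cross-section by about 10.55 mm².

part overhangs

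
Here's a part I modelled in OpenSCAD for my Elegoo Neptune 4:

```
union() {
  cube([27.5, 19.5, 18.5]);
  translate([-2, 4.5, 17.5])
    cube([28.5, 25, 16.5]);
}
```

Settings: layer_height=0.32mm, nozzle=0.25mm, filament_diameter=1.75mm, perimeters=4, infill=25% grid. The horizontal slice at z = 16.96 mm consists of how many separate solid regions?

At z = 16.96 mm: the cube (footprint 27.5×19.5) is included at this height; the cube at (-2, 4.5) is absent (z outside [17.5, 34]); Combining (union): only the 27.5×19.5 cube is present, so the union is just that shape — 1 connected region. The result has 1 disconnected region.

1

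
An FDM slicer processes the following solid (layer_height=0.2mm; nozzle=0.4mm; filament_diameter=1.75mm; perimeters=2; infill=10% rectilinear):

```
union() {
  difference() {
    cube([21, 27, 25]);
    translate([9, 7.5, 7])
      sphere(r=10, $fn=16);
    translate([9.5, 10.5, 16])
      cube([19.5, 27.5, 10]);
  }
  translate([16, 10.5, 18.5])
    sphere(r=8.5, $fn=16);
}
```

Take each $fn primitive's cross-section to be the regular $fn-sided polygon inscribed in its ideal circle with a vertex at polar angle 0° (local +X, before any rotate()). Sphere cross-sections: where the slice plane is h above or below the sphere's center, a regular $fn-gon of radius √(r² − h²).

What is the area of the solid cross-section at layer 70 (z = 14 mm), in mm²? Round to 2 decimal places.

480.86 mm²

At z = 14 mm: the 21×27 cube contributes its full rectangle (area 567.00 mm²); the r=10 sphere at (9, 7.5) slices to a regular 16-gon of circumradius 7.141 (√(r²−h²) with h=7 from center) (area = (16/2)·7.141²·sin(360°/16) = 156.13 mm²); the cube at (9.5, 10.5) does not reach this height (z outside [16, 26]); After the difference (first − rest): starting from the 21×27 cube (567.00 mm²), the r=10 sphere at (9, 7.5) lies wholly inside it (removes its full 156.13 mm² and its 44.58 mm outline becomes a hole wall) — area = 410.87 mm²; the r=8.5 sphere at (16, 10.5) slices to a regular 16-gon of circumradius 7.211 (√(r²−h²) with h=4.5 from center) (area = (16/2)·7.211²·sin(360°/16) = 159.20 mm²); Taking the union: the regions partially overlap — summed areas 570.06 mm² minus the doubly-counted overlap 89.20 mm² gives 480.86 mm² — area = 480.86 mm². Overall, the cross-section is one region with 1 hole. Net area = 480.86 mm².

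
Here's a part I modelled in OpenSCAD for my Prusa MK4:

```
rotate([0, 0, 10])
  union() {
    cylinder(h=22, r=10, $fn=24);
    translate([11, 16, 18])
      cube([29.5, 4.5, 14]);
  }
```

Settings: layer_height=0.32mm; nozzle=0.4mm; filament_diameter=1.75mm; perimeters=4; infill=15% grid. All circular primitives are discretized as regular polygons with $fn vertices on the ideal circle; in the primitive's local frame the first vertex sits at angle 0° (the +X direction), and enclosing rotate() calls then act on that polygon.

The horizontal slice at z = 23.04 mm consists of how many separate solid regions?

At z = 23.04 mm: the cylinder does not reach this height (z outside [0, 22]); the cube at (11, 16) (footprint 29.5×4.5) is included at this height; Merging all regions: only the 29.5×4.5 cube at (11, 16) is present, so the union is just that shape — 1 connected region; (rotated 10° about Z; rotation is an isometry so areas/perimeters/island counts are preserved). The result has 1 disconnected region.

1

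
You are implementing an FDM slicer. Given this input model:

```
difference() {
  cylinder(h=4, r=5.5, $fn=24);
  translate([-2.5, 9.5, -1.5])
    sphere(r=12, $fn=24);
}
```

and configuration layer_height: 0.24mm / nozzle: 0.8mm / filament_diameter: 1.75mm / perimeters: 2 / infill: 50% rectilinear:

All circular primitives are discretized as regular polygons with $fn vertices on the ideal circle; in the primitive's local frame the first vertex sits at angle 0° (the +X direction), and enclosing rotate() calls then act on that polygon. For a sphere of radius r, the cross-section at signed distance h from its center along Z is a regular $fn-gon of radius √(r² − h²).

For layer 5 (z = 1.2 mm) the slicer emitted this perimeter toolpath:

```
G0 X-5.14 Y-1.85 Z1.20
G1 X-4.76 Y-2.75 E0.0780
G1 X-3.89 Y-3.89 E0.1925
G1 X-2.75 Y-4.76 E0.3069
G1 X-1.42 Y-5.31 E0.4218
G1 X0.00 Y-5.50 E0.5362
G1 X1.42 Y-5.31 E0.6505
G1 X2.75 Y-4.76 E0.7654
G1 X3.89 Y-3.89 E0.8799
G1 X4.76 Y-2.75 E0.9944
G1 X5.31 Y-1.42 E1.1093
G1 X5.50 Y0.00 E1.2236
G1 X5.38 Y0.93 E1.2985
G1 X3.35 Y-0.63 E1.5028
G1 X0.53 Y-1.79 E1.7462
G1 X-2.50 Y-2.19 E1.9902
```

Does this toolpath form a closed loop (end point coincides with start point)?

no

Start point (G0): (-5.14, -1.85). End point (last G1): the path does not return to the start — open.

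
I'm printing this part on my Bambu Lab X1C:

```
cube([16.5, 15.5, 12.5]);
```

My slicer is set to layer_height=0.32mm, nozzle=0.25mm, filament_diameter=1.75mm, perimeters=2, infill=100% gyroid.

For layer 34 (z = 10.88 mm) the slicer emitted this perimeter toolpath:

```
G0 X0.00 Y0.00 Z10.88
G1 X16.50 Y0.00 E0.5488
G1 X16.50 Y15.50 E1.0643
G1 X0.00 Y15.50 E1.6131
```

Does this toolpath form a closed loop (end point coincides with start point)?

Start point (G0): (0.00, 0.00). End point (last G1): the path does not return to the start — open.

no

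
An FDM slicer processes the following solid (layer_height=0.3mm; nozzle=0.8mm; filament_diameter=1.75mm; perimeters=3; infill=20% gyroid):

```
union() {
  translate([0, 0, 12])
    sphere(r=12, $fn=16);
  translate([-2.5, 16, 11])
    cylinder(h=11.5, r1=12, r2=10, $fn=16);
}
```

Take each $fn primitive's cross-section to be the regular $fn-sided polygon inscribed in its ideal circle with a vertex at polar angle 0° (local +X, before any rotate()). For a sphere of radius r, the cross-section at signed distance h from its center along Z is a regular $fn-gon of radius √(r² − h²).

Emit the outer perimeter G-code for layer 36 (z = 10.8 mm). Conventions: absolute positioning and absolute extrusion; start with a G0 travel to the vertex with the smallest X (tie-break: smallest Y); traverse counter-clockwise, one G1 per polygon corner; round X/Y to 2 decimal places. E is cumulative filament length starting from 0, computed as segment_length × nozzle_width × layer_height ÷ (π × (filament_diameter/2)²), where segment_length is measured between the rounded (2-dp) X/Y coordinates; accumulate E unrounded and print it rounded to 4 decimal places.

G0 X-11.94 Y0.00 Z10.80
G1 X-11.03 Y-4.57 E0.4649
G1 X-8.44 Y-8.44 E0.9296
G1 X-4.57 Y-11.03 E1.3942
G1 X0.00 Y-11.94 E1.8592
G1 X4.57 Y-11.03 E2.3241
G1 X8.44 Y-8.44 E2.7888
G1 X11.03 Y-4.57 E3.2534
G1 X11.94 Y0.00 E3.7184
G1 X11.03 Y4.57 E4.1833
G1 X8.44 Y8.44 E4.6480
G1 X4.57 Y11.03 E5.1126
G1 X0.00 Y11.94 E5.5776
G1 X-4.57 Y11.03 E6.0425
G1 X-8.44 Y8.44 E6.5072
G1 X-11.03 Y4.57 E6.9718
G1 X-11.94 Y0.00 E7.4368

At z = 10.8 mm: the r=12 sphere contributes a regular 16-gon of circumradius √(12²−1.2²) = 11.940; the cone at (-2.5, 16) is absent (z outside [11, 22.5]); Merging all regions: only the r=12 sphere is present, so the union is just that shape — 1 connected region. The outline is a single polygon with 16 vertices. Extrusion per mm of travel: 0.8 × 0.3 / (π × 0.875²) = 0.099780. Accumulating E over each segment gives final E = 7.4368.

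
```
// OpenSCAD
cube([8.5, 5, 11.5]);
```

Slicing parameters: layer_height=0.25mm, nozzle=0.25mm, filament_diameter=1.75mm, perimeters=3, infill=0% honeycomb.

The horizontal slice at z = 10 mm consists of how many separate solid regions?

At z = 10 mm: the cube is present — its section is the full 8.5×5 rectangle. The result has 1 disconnected region.

1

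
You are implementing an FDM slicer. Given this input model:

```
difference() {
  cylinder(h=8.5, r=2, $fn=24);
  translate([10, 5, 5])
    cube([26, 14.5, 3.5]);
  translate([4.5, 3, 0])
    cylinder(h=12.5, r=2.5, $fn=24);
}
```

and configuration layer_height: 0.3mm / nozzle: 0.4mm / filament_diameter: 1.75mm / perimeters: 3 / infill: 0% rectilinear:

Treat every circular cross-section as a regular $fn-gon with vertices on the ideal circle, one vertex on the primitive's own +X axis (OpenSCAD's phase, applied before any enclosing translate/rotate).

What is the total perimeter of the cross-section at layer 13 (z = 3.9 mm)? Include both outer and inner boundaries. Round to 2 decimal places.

At z = 3.9 mm: the r=2 cylinder contributes a regular 24-gon of circumradius 2 (perimeter = 2·24·2.000·sin(180°/24) = 12.53 mm); the cube at (10, 5) does not reach this height (z outside [5, 8.5]); the cylinder at (4.5, 3): section is a regular 24-gon, circumradius r=2.5 (perimeter = 2·24·2.500·sin(180°/24) = 15.66 mm); Taking the first minus the rest: starting from the r=2 cylinder, the r=2.5 cylinder at (4.5, 3) misses the remaining region (no effect) — boundary = 12.53 mm. Overall, the cross-section is a single solid region. Total boundary length (outer) = 12.53 mm.

12.53 mm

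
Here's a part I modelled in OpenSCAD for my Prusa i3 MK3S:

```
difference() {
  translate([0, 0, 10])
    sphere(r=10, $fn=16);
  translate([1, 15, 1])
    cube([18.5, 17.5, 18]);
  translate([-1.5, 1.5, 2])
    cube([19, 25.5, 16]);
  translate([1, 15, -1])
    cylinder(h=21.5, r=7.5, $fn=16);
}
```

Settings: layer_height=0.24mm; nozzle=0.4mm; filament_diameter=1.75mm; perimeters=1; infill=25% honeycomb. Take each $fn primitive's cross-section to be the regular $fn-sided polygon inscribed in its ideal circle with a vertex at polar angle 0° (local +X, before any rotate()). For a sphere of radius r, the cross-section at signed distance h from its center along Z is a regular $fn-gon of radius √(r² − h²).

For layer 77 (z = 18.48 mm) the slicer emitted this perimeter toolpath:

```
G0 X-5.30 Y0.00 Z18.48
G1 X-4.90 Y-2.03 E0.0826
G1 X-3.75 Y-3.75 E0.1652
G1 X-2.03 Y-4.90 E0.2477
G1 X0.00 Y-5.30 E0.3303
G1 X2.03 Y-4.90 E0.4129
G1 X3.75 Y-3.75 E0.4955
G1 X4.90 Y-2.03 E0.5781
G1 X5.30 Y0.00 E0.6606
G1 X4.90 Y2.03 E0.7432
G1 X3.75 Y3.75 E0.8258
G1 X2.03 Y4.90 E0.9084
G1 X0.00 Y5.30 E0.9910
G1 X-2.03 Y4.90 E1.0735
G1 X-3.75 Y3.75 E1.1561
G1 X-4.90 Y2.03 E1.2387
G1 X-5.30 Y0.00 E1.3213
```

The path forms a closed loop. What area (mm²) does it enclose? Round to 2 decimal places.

86.09 mm²

Apply the shoelace formula to the sequence of (X, Y) vertices; enclosed area = 86.09 mm².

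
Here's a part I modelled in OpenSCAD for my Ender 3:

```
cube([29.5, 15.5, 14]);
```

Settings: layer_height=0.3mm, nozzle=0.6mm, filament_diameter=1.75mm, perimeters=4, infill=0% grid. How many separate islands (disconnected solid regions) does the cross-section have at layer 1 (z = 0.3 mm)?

At z = 0.3 mm: the cube (footprint 29.5×15.5) is included at this height. Overall, the cross-section is a single solid region. Island count = 1.

1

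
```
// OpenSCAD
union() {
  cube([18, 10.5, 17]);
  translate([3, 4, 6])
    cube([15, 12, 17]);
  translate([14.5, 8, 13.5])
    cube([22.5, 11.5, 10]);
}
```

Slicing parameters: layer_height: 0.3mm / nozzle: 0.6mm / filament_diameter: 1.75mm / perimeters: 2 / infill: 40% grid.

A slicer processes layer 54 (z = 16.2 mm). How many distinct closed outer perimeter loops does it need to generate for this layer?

At z = 16.2 mm: the 18×10.5 cube contributes its full rectangle; the cube at (3, 4) is present — its section is the full 15×12 rectangle; the cube at (14.5, 8) (footprint 22.5×11.5) is included at this height; Merging all regions: the regions partially overlap (shared area 125.50 mm²), so overlapping operands fuse into one piece — 1 connected region. The result has 1 disconnected region.

1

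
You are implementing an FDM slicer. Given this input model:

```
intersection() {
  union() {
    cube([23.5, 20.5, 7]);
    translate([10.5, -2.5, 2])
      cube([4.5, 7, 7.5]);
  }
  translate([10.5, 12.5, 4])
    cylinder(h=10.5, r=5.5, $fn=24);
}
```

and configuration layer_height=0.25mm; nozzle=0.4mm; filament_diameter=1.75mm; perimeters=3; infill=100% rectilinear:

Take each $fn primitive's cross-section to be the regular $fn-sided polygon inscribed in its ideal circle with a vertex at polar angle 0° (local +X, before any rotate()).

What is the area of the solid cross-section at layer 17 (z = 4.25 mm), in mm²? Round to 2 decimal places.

93.95 mm²

At z = 4.25 mm: the 23.5×20.5 cube contributes its full rectangle (area 481.75 mm²); the 4.5×7 cube at (10.5, -2.5) contributes its full rectangle (area 31.50 mm²); Merging all regions: the regions partially overlap — summed areas 513.25 mm² minus the doubly-counted overlap 20.25 mm² gives 493.00 mm² — area = 493.00 mm²; the r=5.5 cylinder at (10.5, 12.5) gives a regular 24-gon of circumradius 5.5 (constant along its height) (area = (24/2)·5.500²·sin(360°/24) = 93.95 mm²); After intersecting: the r=5.5 cylinder at (10.5, 12.5) lies inside that combined region, so the common part is the r=5.5 cylinder at (10.5, 12.5) itself — area = 93.95 mm². Overall, the cross-section is a single solid region. Net area = 93.95 mm².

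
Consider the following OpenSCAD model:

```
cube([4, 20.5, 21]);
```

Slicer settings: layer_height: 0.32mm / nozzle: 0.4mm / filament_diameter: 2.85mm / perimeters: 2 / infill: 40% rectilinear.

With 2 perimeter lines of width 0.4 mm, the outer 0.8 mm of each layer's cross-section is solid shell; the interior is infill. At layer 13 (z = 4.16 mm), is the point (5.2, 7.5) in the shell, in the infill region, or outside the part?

outside

At z = 4.16 mm: the 4×20.5 cube contributes its full rectangle. Overall, the cross-section is a single solid region. The nearest boundary edge runs (4.00, 0.00)→(4.00, 20.50); distance from the point to it = 1.20 mm. The point is not inside any of the regions above, so it lies outside the cross-section (1.20 mm from the nearest boundary).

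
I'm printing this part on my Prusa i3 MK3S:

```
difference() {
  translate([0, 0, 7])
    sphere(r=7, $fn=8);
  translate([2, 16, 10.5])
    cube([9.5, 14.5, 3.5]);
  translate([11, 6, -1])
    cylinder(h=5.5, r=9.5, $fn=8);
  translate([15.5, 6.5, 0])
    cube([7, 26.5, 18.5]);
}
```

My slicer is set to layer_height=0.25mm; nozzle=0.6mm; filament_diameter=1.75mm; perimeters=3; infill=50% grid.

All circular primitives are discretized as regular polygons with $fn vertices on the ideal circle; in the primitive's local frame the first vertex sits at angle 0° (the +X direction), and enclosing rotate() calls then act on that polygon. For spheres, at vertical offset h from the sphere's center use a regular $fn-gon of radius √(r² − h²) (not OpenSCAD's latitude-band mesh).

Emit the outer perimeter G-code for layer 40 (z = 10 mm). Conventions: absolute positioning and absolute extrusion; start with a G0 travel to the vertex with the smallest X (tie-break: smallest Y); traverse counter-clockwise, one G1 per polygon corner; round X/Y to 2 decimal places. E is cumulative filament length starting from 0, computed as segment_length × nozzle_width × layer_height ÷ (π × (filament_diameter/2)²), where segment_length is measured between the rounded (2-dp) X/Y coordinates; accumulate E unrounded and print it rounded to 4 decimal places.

At z = 10 mm: the r=7 sphere contributes a regular 8-gon of circumradius √(7²−3²) = 6.325; the cube at (2, 16) is not intersected at this z (z outside [10.5, 14]); the cylinder at (11, 6) is absent (z outside [-1, 4.5]); the cube at (15.5, 6.5) is present — its section is the full 7×26.5 rectangle; Taking the first minus the rest: starting from the r=7 sphere, the 7×26.5 cube at (15.5, 6.5) misses the remaining region (no effect) — 1 connected region. The outline is a single polygon with 8 vertices. Extrusion per mm of travel: 0.6 × 0.25 / (π × 0.875²) = 0.062363. Accumulating E over each segment gives final E = 2.4135.

G0 X-6.32 Y0.00 Z10.00
G1 X-4.47 Y-4.47 E0.3017
G1 X0.00 Y-6.32 E0.6034
G1 X4.47 Y-4.47 E0.9051
G1 X6.32 Y0.00 E1.2068
G1 X4.47 Y4.47 E1.5085
G1 X0.00 Y6.32 E1.8102
G1 X-4.47 Y4.47 E2.1118
G1 X-6.32 Y0.00 E2.4135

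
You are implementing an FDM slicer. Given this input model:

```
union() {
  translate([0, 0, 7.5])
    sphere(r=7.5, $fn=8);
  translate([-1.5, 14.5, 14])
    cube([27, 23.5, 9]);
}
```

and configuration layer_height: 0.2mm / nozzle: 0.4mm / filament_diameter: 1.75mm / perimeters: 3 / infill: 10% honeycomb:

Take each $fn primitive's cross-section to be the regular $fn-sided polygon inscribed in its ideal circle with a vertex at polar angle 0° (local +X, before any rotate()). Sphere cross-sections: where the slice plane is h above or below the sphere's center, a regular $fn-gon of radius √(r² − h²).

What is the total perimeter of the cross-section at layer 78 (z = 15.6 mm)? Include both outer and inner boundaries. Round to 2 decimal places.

At z = 15.6 mm: the sphere is not intersected at this z (|z−center|=8.100 > r=7.5); the cube at (-1.5, 14.5) (footprint 27×23.5) is included at this height (perimeter 101.00 mm); Merging all regions: only the 27×23.5 cube at (-1.5, 14.5) is present, so the union is just that shape — boundary = 101.00 mm. Overall, the cross-section is a single solid region. Total boundary length (outer) = 101.00 mm.

101.00 mm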